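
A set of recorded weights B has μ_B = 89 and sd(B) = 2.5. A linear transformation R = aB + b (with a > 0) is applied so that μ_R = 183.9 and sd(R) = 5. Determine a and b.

a = 2, b = 5.9

sd(R) = a·sd(B) (a > 0), so a = 5/2.5 = 2.
μ_R = a·μ_B + b, so b = 183.9 − 2·89 = 5.9.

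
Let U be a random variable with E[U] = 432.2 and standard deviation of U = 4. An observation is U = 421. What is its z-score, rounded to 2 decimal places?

z = -2.80

z = (U − E[U]) / standard deviation of U = (421 − 432.2) / 4 = -2.80.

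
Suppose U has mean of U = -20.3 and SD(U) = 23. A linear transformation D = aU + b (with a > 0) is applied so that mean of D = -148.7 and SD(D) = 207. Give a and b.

a = 9, b = 34

SD(D) = a·SD(U) (a > 0), so a = 207/23 = 9.
mean of D = a·mean of U + b, so b = -148.7 − 9·(-20.3) = 34.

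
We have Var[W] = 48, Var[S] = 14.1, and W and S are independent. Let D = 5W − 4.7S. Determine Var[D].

Var[D] = a²·Var[W] + b²·Var[S] + 2ab·Cov[W, S] with a = 5, b = -4.7.
Independence gives Cov[W, S] = 0.
= 5²·48 + (-4.7)²·14.1 + 2·5·(-4.7)·0
= 1200 + 311.469 + 0 = 1511.469.

Var[D] = 1511.469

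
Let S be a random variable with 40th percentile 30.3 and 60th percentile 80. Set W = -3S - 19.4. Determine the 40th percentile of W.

Since a = -3 < 0 the transformation is decreasing, reversing order: the 40th percentile of W corresponds to the 60th percentile of S.
So P_{40}(W) = a·P_{60}(S) + b = (-3)·80 + (-19.4) = -259.4.

40th percentile of W = -259.4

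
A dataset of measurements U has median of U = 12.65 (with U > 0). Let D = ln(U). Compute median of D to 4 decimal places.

median of D = 2.5377

ln(U) is monotone on this domain, so median of D = ln(12.65) ≈ 2.5377.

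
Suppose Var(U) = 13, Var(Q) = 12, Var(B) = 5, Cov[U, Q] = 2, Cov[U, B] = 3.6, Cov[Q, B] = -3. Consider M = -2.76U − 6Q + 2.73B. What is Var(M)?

Var(M) = 678.56274

Var(M) = a²·Var(U) + b²·Var(Q) + c²·Var(B) + 2ab·Cov[U, Q] + 2ac·Cov[U, B] + 2bc·Cov[Q, B], with a = -2.76, b = -6, c = 2.73.
= 99.0288 + 432 + 37.2645 + 66.24 + (-54.25056) + 98.28
= 678.56274.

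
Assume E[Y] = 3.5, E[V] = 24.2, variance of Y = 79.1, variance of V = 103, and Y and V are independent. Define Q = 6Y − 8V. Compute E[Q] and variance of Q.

E[Q] = -172.6, variance of Q = 9439.6

E[Q] = 6·E[Y] + (-8)·E[V] = 6·3.5 + (-8)·24.2 = -172.6.
variance of Q = a²·variance of Y + b²·variance of V + 2ab·Cov[Y, V] with a = 6, b = -8.
Independence gives Cov[Y, V] = 0.
= 6²·79.1 + (-8)²·103 + 2·6·(-8)·0
= 2847.6 + 6592 + 0 = 9439.6.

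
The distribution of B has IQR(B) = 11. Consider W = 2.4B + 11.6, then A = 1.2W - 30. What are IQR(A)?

IQR(A) = 31.68

IQR(W) = |2.4|·11 = 26.4.
IQR(A) = |1.2|·26.4 = 31.68.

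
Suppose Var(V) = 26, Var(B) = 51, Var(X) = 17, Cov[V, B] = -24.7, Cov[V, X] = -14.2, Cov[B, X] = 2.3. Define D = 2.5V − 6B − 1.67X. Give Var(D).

Var(D) = a²·Var(V) + b²·Var(B) + c²·Var(X) + 2ab·Cov[V, B] + 2ac·Cov[V, X] + 2bc·Cov[B, X], with a = 2.5, b = -6, c = -1.67.
= 162.5 + 1836 + 47.4113 + 741 + 118.57 + 46.092
= 2951.5733.

Var(D) = 2951.5733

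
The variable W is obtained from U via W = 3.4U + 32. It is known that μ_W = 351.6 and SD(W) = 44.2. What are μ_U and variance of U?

μ_U = 94, variance of U = 169

From W = 3.4U + 32: μ_W = a·μ_U + b, so μ_U = (μ_W − b)/a = (351.6 − 32)/3.4 = 94.
variance of W = 44.2² = 1953.64.
variance of W = a²·variance of U, so variance of U = 1953.64/3.4² = 169.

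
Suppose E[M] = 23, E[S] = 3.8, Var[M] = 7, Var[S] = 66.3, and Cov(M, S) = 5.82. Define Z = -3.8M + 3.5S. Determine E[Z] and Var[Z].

E[Z] = -74.1, Var[Z] = 758.443

E[Z] = (-3.8)·E[M] + 3.5·E[S] = (-3.8)·23 + 3.5·3.8 = -74.1.
Var[Z] = a²·Var[M] + b²·Var[S] + 2ab·Cov(M, S) with a = -3.8, b = 3.5.
= (-3.8)²·7 + 3.5²·66.3 + 2·(-3.8)·3.5·5.82
= 101.08 + 812.175 + (-154.812) = 758.443.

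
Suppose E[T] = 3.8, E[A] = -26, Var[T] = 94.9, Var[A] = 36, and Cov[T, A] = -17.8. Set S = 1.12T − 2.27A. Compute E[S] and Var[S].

E[S] = 1.12·E[T] + (-2.27)·E[A] = 1.12·3.8 + (-2.27)·(-26) = 63.276.
Var[S] = a²·Var[T] + b²·Var[A] + 2ab·Cov[T, A] with a = 1.12, b = -2.27.
= 1.12²·94.9 + (-2.27)²·36 + 2·1.12·(-2.27)·(-17.8)
= 119.04256 + 185.5044 + 90.50944 = 395.0564.

E[S] = 63.276, Var[S] = 395.0564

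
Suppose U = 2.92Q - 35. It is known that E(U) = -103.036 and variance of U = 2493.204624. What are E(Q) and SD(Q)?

E(Q) = -23.3, SD(Q) = 17.1

From U = 2.92Q - 35: E(U) = a·E(Q) + b, so E(Q) = (E(U) − b)/a = (-103.036 − (-35))/2.92 = -23.3.
SD(U) = √2493.204624 = 49.932.
SD(U) = |a|·SD(Q), so SD(Q) = 49.932/|2.92| = 17.1.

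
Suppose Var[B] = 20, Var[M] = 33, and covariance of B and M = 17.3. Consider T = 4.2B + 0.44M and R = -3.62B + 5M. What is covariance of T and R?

covariance of T and R = 104.26456

By bilinearity, covariance of T and R = ac·Var[B] + bd·Var[M] + (ad+bc)·covariance of B and M, with a=4.2, b=0.44, c=-3.62, d=5.
ac·Var[B] = 4.2·(-3.62)·20 = -304.08
bd·Var[M] = 0.44·5·33 = 72.6
(ad+bc)·covariance of B and M = (19.4072)·17.3 = 335.74456
covariance of T and R = -304.08 + 72.6 + 335.74456 = 104.26456.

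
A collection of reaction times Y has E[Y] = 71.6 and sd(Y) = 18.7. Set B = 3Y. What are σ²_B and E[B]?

B = 3Y is linear with a = 3, b = 0.
σ²_Y = 18.7² = 349.69.
σ²_B = a²·σ²_Y = 3²·349.69 = 3147.21.
E[B] = a·E[Y] + b = 3·71.6 = 214.8.

σ²_B = 3147.21, E[B] = 214.8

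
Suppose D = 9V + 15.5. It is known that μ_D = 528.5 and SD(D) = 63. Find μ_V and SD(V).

μ_V = 57, SD(V) = 7

From D = 9V + 15.5: μ_D = a·μ_V + b, so μ_V = (μ_D − b)/a = (528.5 − 15.5)/9 = 57.
SD(D) = |a|·SD(V), so SD(V) = 63/|9| = 7.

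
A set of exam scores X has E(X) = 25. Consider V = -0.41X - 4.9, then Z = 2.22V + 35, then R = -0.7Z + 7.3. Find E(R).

E(V) = (-0.41)·25 + (-4.9) = -15.15.
E(Z) = 2.22·(-15.15) + 35 = 1.367.
E(R) = (-0.7)·1.367 + 7.3 = 6.3431.

E(R) = 6.3431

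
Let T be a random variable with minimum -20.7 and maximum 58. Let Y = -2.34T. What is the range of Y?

Range of T = 58 − (-20.7) = 78.7.
Range(Y) = |a|·Range(T) = |-2.34|·78.7 = 184.158.

Range(Y) = 184.158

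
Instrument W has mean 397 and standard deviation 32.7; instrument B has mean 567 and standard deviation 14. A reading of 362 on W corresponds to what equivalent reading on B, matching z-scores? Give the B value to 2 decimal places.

B = 552.02

z = (362 − 397)/32.7 ≈ -1.0703.
B = 567 + z·14 = 567 + (362 − 397)·14/32.7 ≈ 552.02.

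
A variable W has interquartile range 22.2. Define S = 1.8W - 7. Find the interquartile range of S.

IQR(S) = 39.96

Under S = aW + b, IQR(S) = |a|·IQR(W) = |1.8|·22.2 = 39.96 (shifts cancel; spread scales by |a|).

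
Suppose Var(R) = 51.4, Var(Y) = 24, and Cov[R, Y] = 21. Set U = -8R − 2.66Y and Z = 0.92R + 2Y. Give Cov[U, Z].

Cov[U, Z] = -893.3752

By bilinearity, Cov[U, Z] = ac·Var(R) + bd·Var(Y) + (ad+bc)·Cov[R, Y], with a=-8, b=-2.66, c=0.92, d=2.
ac·Var(R) = (-8)·0.92·51.4 = -378.304
bd·Var(Y) = (-2.66)·2·24 = -127.68
(ad+bc)·Cov[R, Y] = (-18.4472)·21 = -387.3912
Cov[U, Z] = -378.304 + (-127.68) + (-387.3912) = -893.3752.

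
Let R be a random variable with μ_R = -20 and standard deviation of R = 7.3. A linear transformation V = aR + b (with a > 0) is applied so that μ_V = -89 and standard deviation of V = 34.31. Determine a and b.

a = 4.7, b = 5

standard deviation of V = a·standard deviation of R (a > 0), so a = 34.31/7.3 = 4.7.
μ_V = a·μ_R + b, so b = -89 − 4.7·(-20) = 5.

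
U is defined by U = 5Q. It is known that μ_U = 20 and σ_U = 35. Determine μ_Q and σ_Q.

μ_Q = 4, σ_Q = 7

From U = 5Q: μ_U = a·μ_Q + b, so μ_Q = (μ_U − b)/a = (20 − 0)/5 = 4.
σ_U = |a|·σ_Q, so σ_Q = 35/|5| = 7.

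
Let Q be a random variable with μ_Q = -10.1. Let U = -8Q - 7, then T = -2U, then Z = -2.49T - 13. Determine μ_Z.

μ_Z = 354.524

μ_U = (-8)·(-10.1) + (-7) = 73.8.
μ_T = (-2)·73.8 = -147.6.
μ_Z = (-2.49)·(-147.6) + (-13) = 354.524.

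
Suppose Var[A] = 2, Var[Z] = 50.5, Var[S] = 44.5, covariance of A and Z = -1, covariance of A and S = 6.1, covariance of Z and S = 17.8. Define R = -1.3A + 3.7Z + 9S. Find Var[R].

Var[R] = 5351.585

Var[R] = a²·Var[A] + b²·Var[Z] + c²·Var[S] + 2ab·covariance of A and Z + 2ac·covariance of A and S + 2bc·covariance of Z and S, with a = -1.3, b = 3.7, c = 9.
= 3.38 + 691.345 + 3604.5 + 9.62 + (-142.74) + 1185.48
= 5351.585.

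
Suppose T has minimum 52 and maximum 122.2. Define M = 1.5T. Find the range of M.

Range(M) = 105.3

Range of T = 122.2 − 52 = 70.2.
Range(M) = |a|·Range(T) = |1.5|·70.2 = 105.3.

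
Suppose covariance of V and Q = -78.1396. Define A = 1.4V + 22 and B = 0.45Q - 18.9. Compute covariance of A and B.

covariance of A and B = -49.227948

covariance of A and B = a·c·covariance of V and Q = 1.4·0.45·(-78.1396) = -49.227948. Additive constants drop out.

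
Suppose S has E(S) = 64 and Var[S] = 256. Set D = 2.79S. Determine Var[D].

D = 2.79S is linear with a = 2.79, b = 0.
Var[D] = a²·Var[S] = 2.79²·256 = 1992.7296.

Var[D] = 1992.7296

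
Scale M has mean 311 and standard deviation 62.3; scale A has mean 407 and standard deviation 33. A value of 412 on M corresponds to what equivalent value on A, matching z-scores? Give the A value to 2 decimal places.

A = 460.50

z = (412 − 311)/62.3 ≈ 1.6212.
A = 407 + z·33 = 407 + (412 − 311)·33/62.3 ≈ 460.50.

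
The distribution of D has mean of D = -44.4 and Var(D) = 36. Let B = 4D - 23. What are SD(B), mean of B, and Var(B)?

SD(B) = 24, mean of B = -200.6, Var(B) = 576

B = 4D - 23 is linear with a = 4, b = -23.
SD(D) = √36 = 6.
SD(B) = |a|·SD(D) = |4|·6 = 24.
mean of B = a·mean of D + b = 4·(-44.4) + (-23) = -200.6.
Var(B) = a²·Var(D) = 4²·36 = 576 (the additive constant -23 does not affect variance).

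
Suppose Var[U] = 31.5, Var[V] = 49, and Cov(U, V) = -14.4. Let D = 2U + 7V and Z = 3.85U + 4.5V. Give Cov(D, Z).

By bilinearity, Cov(D, Z) = ac·Var[U] + bd·Var[V] + (ad+bc)·Cov(U, V), with a=2, b=7, c=3.85, d=4.5.
ac·Var[U] = 2·3.85·31.5 = 242.55
bd·Var[V] = 7·4.5·49 = 1543.5
(ad+bc)·Cov(U, V) = (35.95)·(-14.4) = -517.68
Cov(D, Z) = 242.55 + 1543.5 + (-517.68) = 1268.37.

Cov(D, Z) = 1268.37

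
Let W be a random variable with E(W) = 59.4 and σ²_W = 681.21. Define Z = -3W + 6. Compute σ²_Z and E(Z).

Z = -3W + 6 is linear with a = -3, b = 6.
σ²_Z = a²·σ²_W = (-3)²·681.21 = 6130.89 (the additive constant 6 does not affect variance).
E(Z) = a·E(W) + b = (-3)·59.4 + 6 = -172.2.

σ²_Z = 6130.89, E(Z) = -172.2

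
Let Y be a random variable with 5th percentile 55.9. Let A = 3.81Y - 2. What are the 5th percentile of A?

Since a = 3.81 > 0 the transformation is increasing, so the 5th percentile of A = a·(P_{5} of Y) + b = 3.81·55.9 + (-2) = 210.979.

5th percentile of A = 210.979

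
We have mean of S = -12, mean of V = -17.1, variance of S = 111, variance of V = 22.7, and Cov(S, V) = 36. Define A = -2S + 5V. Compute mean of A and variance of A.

mean of A = (-2)·mean of S + 5·mean of V = (-2)·(-12) + 5·(-17.1) = -61.5.
variance of A = a²·variance of S + b²·variance of V + 2ab·Cov(S, V) with a = -2, b = 5.
= (-2)²·111 + 5²·22.7 + 2·(-2)·5·36
= 444 + 567.5 + (-720) = 291.5.

mean of A = -61.5, variance of A = 291.5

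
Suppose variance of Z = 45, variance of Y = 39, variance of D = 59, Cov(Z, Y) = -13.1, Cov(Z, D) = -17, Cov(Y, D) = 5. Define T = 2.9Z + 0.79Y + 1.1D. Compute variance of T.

variance of T = a²·variance of Z + b²·variance of Y + c²·variance of D + 2ab·Cov(Z, Y) + 2ac·Cov(Z, D) + 2bc·Cov(Y, D), with a = 2.9, b = 0.79, c = 1.1.
= 378.45 + 24.3399 + 71.39 + (-60.0242) + (-108.46) + 8.69
= 314.3857.

variance of T = 314.3857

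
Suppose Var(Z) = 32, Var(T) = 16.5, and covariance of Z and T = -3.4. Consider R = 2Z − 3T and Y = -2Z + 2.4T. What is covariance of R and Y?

By bilinearity, covariance of R and Y = ac·Var(Z) + bd·Var(T) + (ad+bc)·covariance of Z and T, with a=2, b=-3, c=-2, d=2.4.
ac·Var(Z) = 2·(-2)·32 = -128
bd·Var(T) = (-3)·2.4·16.5 = -118.8
(ad+bc)·covariance of Z and T = (10.8)·(-3.4) = -36.72
covariance of R and Y = -128 + (-118.8) + (-36.72) = -283.52.

covariance of R and Y = -283.52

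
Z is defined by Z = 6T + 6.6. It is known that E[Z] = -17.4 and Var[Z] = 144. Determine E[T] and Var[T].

From Z = 6T + 6.6: E[Z] = a·E[T] + b, so E[T] = (E[Z] − b)/a = (-17.4 − 6.6)/6 = -4.
Var[Z] = a²·Var[T], so Var[T] = 144/6² = 4.

E[T] = -4, Var[T] = 4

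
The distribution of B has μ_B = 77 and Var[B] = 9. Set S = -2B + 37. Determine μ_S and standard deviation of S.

μ_S = -117, standard deviation of S = 6

S = -2B + 37 is linear with a = -2, b = 37.
μ_S = a·μ_B + b = (-2)·77 + 37 = -117.
standard deviation of B = √9 = 3.
standard deviation of S = |a|·standard deviation of B = |-2|·3 = 6.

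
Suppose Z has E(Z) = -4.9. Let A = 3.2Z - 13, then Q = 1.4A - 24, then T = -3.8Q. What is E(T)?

E(T) = 243.7776

E(A) = 3.2·(-4.9) + (-13) = -28.68.
E(Q) = 1.4·(-28.68) + (-24) = -64.152.
E(T) = (-3.8)·(-64.152) = 243.7776.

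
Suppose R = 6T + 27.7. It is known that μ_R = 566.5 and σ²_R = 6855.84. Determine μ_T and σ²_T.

μ_T = 89.8, σ²_T = 190.44

From R = 6T + 27.7: μ_R = a·μ_T + b, so μ_T = (μ_R − b)/a = (566.5 − 27.7)/6 = 89.8.
σ²_R = a²·σ²_T, so σ²_T = 6855.84/6² = 190.44.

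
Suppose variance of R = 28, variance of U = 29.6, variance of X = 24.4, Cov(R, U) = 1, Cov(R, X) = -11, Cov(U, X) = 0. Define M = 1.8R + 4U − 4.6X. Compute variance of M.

variance of M = a²·variance of R + b²·variance of U + c²·variance of X + 2ab·Cov(R, U) + 2ac·Cov(R, X) + 2bc·Cov(U, X), with a = 1.8, b = 4, c = -4.6.
= 90.72 + 473.6 + 516.304 + 14.4 + 182.16 + 0
= 1277.184.

variance of M = 1277.184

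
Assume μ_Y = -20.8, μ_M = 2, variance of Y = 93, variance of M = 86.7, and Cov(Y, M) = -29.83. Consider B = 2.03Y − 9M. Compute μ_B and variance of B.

μ_B = 2.03·μ_Y + (-9)·μ_M = 2.03·(-20.8) + (-9)·2 = -60.224.
variance of B = a²·variance of Y + b²·variance of M + 2ab·Cov(Y, M) with a = 2.03, b = -9.
= 2.03²·93 + (-9)²·86.7 + 2·2.03·(-9)·(-29.83)
= 383.2437 + 7022.7 + 1089.9882 = 8495.9319.

μ_B = -60.224, variance of B = 8495.9319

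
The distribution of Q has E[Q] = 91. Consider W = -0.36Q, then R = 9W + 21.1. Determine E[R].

E[W] = (-0.36)·91 = -32.76.
E[R] = 9·(-32.76) + 21.1 = -273.74.

E[R] = -273.74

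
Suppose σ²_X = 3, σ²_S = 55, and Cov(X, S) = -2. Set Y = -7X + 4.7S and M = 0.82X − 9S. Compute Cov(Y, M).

Cov(Y, M) = -2477.428

By bilinearity, Cov(Y, M) = ac·σ²_X + bd·σ²_S + (ad+bc)·Cov(X, S), with a=-7, b=4.7, c=0.82, d=-9.
ac·σ²_X = (-7)·0.82·3 = -17.22
bd·σ²_S = 4.7·(-9)·55 = -2326.5
(ad+bc)·Cov(X, S) = (66.854)·(-2) = -133.708
Cov(Y, M) = -17.22 + (-2326.5) + (-133.708) = -2477.428.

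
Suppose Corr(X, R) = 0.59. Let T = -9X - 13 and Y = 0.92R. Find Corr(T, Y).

Linear rescalings preserve |correlation|; the slopes -9 and 0.92 have opposite signs, so the correlation flips sign: Corr(T, Y) = −Corr(X, R) = -0.59.

Corr(T, Y) = -0.59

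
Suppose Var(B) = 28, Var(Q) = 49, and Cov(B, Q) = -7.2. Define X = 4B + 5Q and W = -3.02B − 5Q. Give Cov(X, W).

By bilinearity, Cov(X, W) = ac·Var(B) + bd·Var(Q) + (ad+bc)·Cov(B, Q), with a=4, b=5, c=-3.02, d=-5.
ac·Var(B) = 4·(-3.02)·28 = -338.24
bd·Var(Q) = 5·(-5)·49 = -1225
(ad+bc)·Cov(B, Q) = (-35.1)·(-7.2) = 252.72
Cov(X, W) = -338.24 + (-1225) + 252.72 = -1310.52.

Cov(X, W) = -1310.52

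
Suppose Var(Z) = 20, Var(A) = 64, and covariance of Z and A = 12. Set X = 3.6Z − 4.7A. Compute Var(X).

Var(X) = 1266.88

Var(X) = a²·Var(Z) + b²·Var(A) + 2ab·covariance of Z and A with a = 3.6, b = -4.7.
= 3.6²·20 + (-4.7)²·64 + 2·3.6·(-4.7)·12
= 259.2 + 1413.76 + (-406.08) = 1266.88.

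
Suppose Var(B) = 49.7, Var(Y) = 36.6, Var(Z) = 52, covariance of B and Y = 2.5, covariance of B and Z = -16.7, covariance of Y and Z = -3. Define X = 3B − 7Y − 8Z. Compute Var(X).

Var(X) = 5929.3

Var(X) = a²·Var(B) + b²·Var(Y) + c²·Var(Z) + 2ab·covariance of B and Y + 2ac·covariance of B and Z + 2bc·covariance of Y and Z, with a = 3, b = -7, c = -8.
= 447.3 + 1793.4 + 3328 + (-105) + 801.6 + (-336)
= 5929.3.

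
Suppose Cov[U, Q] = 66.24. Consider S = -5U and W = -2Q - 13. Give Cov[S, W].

Cov[S, W] = 662.4

Cov[S, W] = a·c·Cov[U, Q] = (-5)·(-2)·66.24 = 662.4. Additive constants drop out.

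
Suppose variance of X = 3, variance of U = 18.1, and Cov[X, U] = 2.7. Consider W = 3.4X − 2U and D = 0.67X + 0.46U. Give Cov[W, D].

By bilinearity, Cov[W, D] = ac·variance of X + bd·variance of U + (ad+bc)·Cov[X, U], with a=3.4, b=-2, c=0.67, d=0.46.
ac·variance of X = 3.4·0.67·3 = 6.834
bd·variance of U = (-2)·0.46·18.1 = -16.652
(ad+bc)·Cov[X, U] = (0.224)·2.7 = 0.6048
Cov[W, D] = 6.834 + (-16.652) + 0.6048 = -9.2132.

Cov[W, D] = -9.2132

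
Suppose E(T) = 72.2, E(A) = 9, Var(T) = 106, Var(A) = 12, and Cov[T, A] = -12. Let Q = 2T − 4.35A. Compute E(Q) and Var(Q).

E(Q) = 2·E(T) + (-4.35)·E(A) = 2·72.2 + (-4.35)·9 = 105.25.
Var(Q) = a²·Var(T) + b²·Var(A) + 2ab·Cov[T, A] with a = 2, b = -4.35.
= 2²·106 + (-4.35)²·12 + 2·2·(-4.35)·(-12)
= 424 + 227.07 + 208.8 = 859.87.

E(Q) = 105.25, Var(Q) = 859.87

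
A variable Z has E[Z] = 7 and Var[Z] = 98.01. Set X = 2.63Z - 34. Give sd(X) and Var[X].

X = 2.63Z - 34 is linear with a = 2.63, b = -34.
sd(Z) = √98.01 = 9.9.
sd(X) = |a|·sd(Z) = |2.63|·9.9 = 26.037.
Var[X] = a²·Var[Z] = 2.63²·98.01 = 677.925369 (the additive constant -34 does not affect variance).

sd(X) = 26.037, Var[X] = 677.925369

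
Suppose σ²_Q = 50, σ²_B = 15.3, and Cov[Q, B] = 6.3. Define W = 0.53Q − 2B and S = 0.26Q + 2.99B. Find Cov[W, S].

Cov[W, S] = -77.89639

By bilinearity, Cov[W, S] = ac·σ²_Q + bd·σ²_B + (ad+bc)·Cov[Q, B], with a=0.53, b=-2, c=0.26, d=2.99.
ac·σ²_Q = 0.53·0.26·50 = 6.89
bd·σ²_B = (-2)·2.99·15.3 = -91.494
(ad+bc)·Cov[Q, B] = (1.0647)·6.3 = 6.70761
Cov[W, S] = 6.89 + (-91.494) + 6.70761 = -77.89639.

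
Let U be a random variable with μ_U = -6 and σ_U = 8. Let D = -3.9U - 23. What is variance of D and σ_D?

variance of D = 973.44, σ_D = 31.2

D = -3.9U - 23 is linear with a = -3.9, b = -23.
variance of U = 8² = 64.
variance of D = a²·variance of U = (-3.9)²·64 = 973.44 (the additive constant -23 does not affect variance).
σ_D = |a|·σ_U = |-3.9|·8 = 31.2.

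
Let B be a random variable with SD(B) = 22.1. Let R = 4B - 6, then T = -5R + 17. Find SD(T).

SD(R) = |4|·22.1 = 88.4.
SD(T) = |-5|·88.4 = 442.

SD(T) = 442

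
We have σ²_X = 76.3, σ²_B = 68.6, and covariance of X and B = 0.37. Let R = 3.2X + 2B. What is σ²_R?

σ²_R = 1060.448

σ²_R = a²·σ²_X + b²·σ²_B + 2ab·covariance of X and B with a = 3.2, b = 2.
= 3.2²·76.3 + 2²·68.6 + 2·3.2·2·0.37
= 781.312 + 274.4 + 4.736 = 1060.448.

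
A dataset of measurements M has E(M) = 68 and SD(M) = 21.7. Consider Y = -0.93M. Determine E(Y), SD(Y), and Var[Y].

Y = -0.93M is linear with a = -0.93, b = 0.
E(Y) = a·E(M) + b = (-0.93)·68 = -63.24.
SD(Y) = |a|·SD(M) = |-0.93|·21.7 = 20.181.
Var[M] = 21.7² = 470.89.
Var[Y] = a²·Var[M] = (-0.93)²·470.89 = 407.272761.

E(Y) = -63.24, SD(Y) = 20.181, Var[Y] = 407.272761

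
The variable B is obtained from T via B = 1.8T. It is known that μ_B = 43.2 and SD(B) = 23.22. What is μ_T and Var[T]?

μ_T = 24, Var[T] = 166.41

From B = 1.8T: μ_B = a·μ_T + b, so μ_T = (μ_B − b)/a = (43.2 − 0)/1.8 = 24.
Var[B] = 23.22² = 539.1684.
Var[B] = a²·Var[T], so Var[T] = 539.1684/1.8² = 166.41.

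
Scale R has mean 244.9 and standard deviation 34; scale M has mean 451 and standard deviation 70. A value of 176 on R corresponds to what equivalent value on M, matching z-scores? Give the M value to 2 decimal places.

z = (176 − 244.9)/34 ≈ -2.0265.
M = 451 + z·70 = 451 + (176 − 244.9)·70/34 ≈ 309.15.

M = 309.15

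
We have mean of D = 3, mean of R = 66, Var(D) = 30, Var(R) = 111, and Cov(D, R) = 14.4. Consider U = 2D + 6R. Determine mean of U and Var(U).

mean of U = 402, Var(U) = 4461.6

mean of U = 2·mean of D + 6·mean of R = 2·3 + 6·66 = 402.
Var(U) = a²·Var(D) + b²·Var(R) + 2ab·Cov(D, R) with a = 2, b = 6.
= 2²·30 + 6²·111 + 2·2·6·14.4
= 120 + 3996 + 345.6 = 4461.6.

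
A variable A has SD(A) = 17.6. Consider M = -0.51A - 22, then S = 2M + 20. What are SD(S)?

SD(M) = |-0.51|·17.6 = 8.976.
SD(S) = |2|·8.976 = 17.952.

SD(S) = 17.952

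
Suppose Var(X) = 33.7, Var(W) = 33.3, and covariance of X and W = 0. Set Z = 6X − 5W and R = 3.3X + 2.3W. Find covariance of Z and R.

covariance of Z and R = 284.31

By bilinearity, covariance of Z and R = ac·Var(X) + bd·Var(W) + (ad+bc)·covariance of X and W, with a=6, b=-5, c=3.3, d=2.3.
ac·Var(X) = 6·3.3·33.7 = 667.26
bd·Var(W) = (-5)·2.3·33.3 = -382.95
(ad+bc)·covariance of X and W = (-2.7)·0 = 0
covariance of Z and R = 667.26 + (-382.95) + 0 = 284.31.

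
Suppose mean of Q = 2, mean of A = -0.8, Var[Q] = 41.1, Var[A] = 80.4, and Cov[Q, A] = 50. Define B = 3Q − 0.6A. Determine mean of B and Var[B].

mean of B = 3·mean of Q + (-0.6)·mean of A = 3·2 + (-0.6)·(-0.8) = 6.48.
Var[B] = a²·Var[Q] + b²·Var[A] + 2ab·Cov[Q, A] with a = 3, b = -0.6.
= 3²·41.1 + (-0.6)²·80.4 + 2·3·(-0.6)·50
= 369.9 + 28.944 + (-180) = 218.844.

mean of B = 6.48, Var[B] = 218.844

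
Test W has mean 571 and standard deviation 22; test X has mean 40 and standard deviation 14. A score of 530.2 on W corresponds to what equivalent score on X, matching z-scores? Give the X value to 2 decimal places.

X = 14.04

z = (530.2 − 571)/22 ≈ -1.8545.
X = 40 + z·14 = 40 + (530.2 − 571)·14/22 ≈ 14.04.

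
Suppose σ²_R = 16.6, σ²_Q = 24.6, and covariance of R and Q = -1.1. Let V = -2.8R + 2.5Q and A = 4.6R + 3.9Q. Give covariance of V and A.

covariance of V and A = 25.404

By bilinearity, covariance of V and A = ac·σ²_R + bd·σ²_Q + (ad+bc)·covariance of R and Q, with a=-2.8, b=2.5, c=4.6, d=3.9.
ac·σ²_R = (-2.8)·4.6·16.6 = -213.808
bd·σ²_Q = 2.5·3.9·24.6 = 239.85
(ad+bc)·covariance of R and Q = (0.58)·(-1.1) = -0.638
covariance of V and A = -213.808 + 239.85 + (-0.638) = 25.404.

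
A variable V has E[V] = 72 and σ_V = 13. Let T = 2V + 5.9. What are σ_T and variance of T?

σ_T = 26, variance of T = 676

T = 2V + 5.9 is linear with a = 2, b = 5.9.
σ_T = |a|·σ_V = |2|·13 = 26.
variance of V = 13² = 169.
variance of T = a²·variance of V = 2²·169 = 676 (the additive constant 5.9 does not affect variance).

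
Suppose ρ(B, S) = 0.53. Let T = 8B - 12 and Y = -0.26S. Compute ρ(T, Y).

Linear rescalings preserve |correlation|; the slopes 8 and -0.26 have opposite signs, so the correlation flips sign: ρ(T, Y) = −ρ(B, S) = -0.53.

ρ(T, Y) = -0.53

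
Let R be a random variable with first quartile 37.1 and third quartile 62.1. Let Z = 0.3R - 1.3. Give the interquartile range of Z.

IQR of R = Q3 − Q1 = 62.1 − 37.1 = 25.
Under Z = aR + b, IQR(Z) = |a|·IQR(R) = |0.3|·25 = 7.5 (shifts cancel; spread scales by |a|).

IQR(Z) = 7.5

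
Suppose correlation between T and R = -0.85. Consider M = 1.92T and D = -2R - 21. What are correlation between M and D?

Linear rescalings preserve |correlation|; the slopes 1.92 and -2 have opposite signs, so the correlation flips sign: correlation between M and D = −correlation between T and R = 0.85.

correlation between M and D = 0.85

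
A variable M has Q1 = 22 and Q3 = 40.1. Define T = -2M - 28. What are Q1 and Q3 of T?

a = -2 < 0 reverses order: Q1(T) comes from Q3(M), Q3(T) from Q1(M).
Q1(T) = (-2)·40.1 + (-28) = -108.2; Q3(T) = (-2)·22 + (-28) = -72.

Q1(T) = -108.2, Q3(T) = -72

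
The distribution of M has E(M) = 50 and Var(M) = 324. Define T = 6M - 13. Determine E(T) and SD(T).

E(T) = 287, SD(T) = 108

T = 6M - 13 is linear with a = 6, b = -13.
E(T) = a·E(M) + b = 6·50 + (-13) = 287.
SD(M) = √324 = 18.
SD(T) = |a|·SD(M) = |6|·18 = 108.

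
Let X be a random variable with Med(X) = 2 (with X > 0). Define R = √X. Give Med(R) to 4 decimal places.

√X is monotone on this domain, so Med(R) = √(2) ≈ 1.4142.

Med(R) = 1.4142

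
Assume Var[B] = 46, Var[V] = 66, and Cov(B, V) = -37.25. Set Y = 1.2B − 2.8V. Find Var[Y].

Var[Y] = 834

Var[Y] = a²·Var[B] + b²·Var[V] + 2ab·Cov(B, V) with a = 1.2, b = -2.8.
= 1.2²·46 + (-2.8)²·66 + 2·1.2·(-2.8)·(-37.25)
= 66.24 + 517.44 + 250.32 = 834.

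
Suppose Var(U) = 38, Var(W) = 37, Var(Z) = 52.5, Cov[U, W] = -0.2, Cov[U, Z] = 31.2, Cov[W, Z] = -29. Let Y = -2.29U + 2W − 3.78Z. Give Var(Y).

Var(Y) = a²·Var(U) + b²·Var(W) + c²·Var(Z) + 2ab·Cov[U, W] + 2ac·Cov[U, Z] + 2bc·Cov[W, Z], with a = -2.29, b = 2, c = -3.78.
= 199.2758 + 148 + 750.141 + 1.832 + 540.14688 + 438.48
= 2077.87568.

Var(Y) = 2077.87568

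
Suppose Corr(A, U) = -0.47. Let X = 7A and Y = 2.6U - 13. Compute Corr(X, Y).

Linear rescalings preserve correlation up to sign; here the slopes 7 and 2.6 have the same sign, so Corr(X, Y) = Corr(A, U) = -0.47.

Corr(X, Y) = -0.47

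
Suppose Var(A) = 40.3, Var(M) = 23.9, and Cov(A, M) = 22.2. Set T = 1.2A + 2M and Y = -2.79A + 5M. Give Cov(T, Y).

By bilinearity, Cov(T, Y) = ac·Var(A) + bd·Var(M) + (ad+bc)·Cov(A, M), with a=1.2, b=2, c=-2.79, d=5.
ac·Var(A) = 1.2·(-2.79)·40.3 = -134.9244
bd·Var(M) = 2·5·23.9 = 239
(ad+bc)·Cov(A, M) = (0.42)·22.2 = 9.324
Cov(T, Y) = -134.9244 + 239 + 9.324 = 113.3996.

Cov(T, Y) = 113.3996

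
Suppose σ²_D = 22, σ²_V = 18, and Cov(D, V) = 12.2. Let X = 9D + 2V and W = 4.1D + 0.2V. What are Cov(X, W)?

Cov(X, W) = 941

By bilinearity, Cov(X, W) = ac·σ²_D + bd·σ²_V + (ad+bc)·Cov(D, V), with a=9, b=2, c=4.1, d=0.2.
ac·σ²_D = 9·4.1·22 = 811.8
bd·σ²_V = 2·0.2·18 = 7.2
(ad+bc)·Cov(D, V) = (10)·12.2 = 122
Cov(X, W) = 811.8 + 7.2 + 122 = 941.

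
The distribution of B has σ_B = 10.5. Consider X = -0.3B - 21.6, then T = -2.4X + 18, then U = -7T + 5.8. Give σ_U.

σ_U = 52.92

σ_X = |-0.3|·10.5 = 3.15.
σ_T = |-2.4|·3.15 = 7.56.
σ_U = |-7|·7.56 = 52.92.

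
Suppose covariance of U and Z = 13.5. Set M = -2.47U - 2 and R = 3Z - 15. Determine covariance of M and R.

covariance of M and R = -100.035

covariance of M and R = a·c·covariance of U and Z = (-2.47)·3·13.5 = -100.035. Additive constants drop out.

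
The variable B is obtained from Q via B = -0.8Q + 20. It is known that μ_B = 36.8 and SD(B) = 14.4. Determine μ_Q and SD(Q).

From B = -0.8Q + 20: μ_B = a·μ_Q + b, so μ_Q = (μ_B − b)/a = (36.8 − 20)/(-0.8) = -21.
SD(B) = |a|·SD(Q), so SD(Q) = 14.4/|-0.8| = 18.

μ_Q = -21, SD(Q) = 18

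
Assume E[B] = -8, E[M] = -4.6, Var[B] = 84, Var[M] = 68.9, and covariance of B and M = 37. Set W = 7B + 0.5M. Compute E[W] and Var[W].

E[W] = -58.3, Var[W] = 4392.225

E[W] = 7·E[B] + 0.5·E[M] = 7·(-8) + 0.5·(-4.6) = -58.3.
Var[W] = a²·Var[B] + b²·Var[M] + 2ab·covariance of B and M with a = 7, b = 0.5.
= 7²·84 + 0.5²·68.9 + 2·7·0.5·37
= 4116 + 17.225 + 259 = 4392.225.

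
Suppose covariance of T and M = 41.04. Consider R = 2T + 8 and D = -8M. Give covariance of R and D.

covariance of R and D = -656.64

covariance of R and D = a·c·covariance of T and M = 2·(-8)·41.04 = -656.64. Additive constants drop out.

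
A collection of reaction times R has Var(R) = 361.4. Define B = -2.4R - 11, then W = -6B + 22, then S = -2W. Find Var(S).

Var(S) = 299759.616

Var(B) = (-2.4)²·361.4 = 2081.664.
Var(W) = (-6)²·2081.664 = 74939.904.
Var(S) = (-2)²·74939.904 = 299759.616.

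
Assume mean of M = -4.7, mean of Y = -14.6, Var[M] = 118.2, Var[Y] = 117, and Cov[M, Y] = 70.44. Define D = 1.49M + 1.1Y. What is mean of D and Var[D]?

mean of D = -23.063, Var[D] = 634.88814

mean of D = 1.49·mean of M + 1.1·mean of Y = 1.49·(-4.7) + 1.1·(-14.6) = -23.063.
Var[D] = a²·Var[M] + b²·Var[Y] + 2ab·Cov[M, Y] with a = 1.49, b = 1.1.
= 1.49²·118.2 + 1.1²·117 + 2·1.49·1.1·70.44
= 262.41582 + 141.57 + 230.90232 = 634.88814.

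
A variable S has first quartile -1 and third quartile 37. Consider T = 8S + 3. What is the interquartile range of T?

IQR(T) = 304

IQR of S = Q3 − Q1 = 37 − (-1) = 38.
Under T = aS + b, IQR(T) = |a|·IQR(S) = |8|·38 = 304 (shifts cancel; spread scales by |a|).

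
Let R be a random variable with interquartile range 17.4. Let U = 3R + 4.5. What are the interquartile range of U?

Under U = aR + b, IQR(U) = |a|·IQR(R) = |3|·17.4 = 52.2 (shifts cancel; spread scales by |a|).

IQR(U) = 52.2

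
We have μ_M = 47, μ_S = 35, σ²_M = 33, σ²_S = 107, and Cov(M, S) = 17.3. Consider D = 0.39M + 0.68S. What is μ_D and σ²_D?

μ_D = 42.13, σ²_D = 63.67202

μ_D = 0.39·μ_M + 0.68·μ_S = 0.39·47 + 0.68·35 = 42.13.
σ²_D = a²·σ²_M + b²·σ²_S + 2ab·Cov(M, S) with a = 0.39, b = 0.68.
= 0.39²·33 + 0.68²·107 + 2·0.39·0.68·17.3
= 5.0193 + 49.4768 + 9.17592 = 63.67202.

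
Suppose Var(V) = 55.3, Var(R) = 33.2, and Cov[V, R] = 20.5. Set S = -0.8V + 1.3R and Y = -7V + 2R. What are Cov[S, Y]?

By bilinearity, Cov[S, Y] = ac·Var(V) + bd·Var(R) + (ad+bc)·Cov[V, R], with a=-0.8, b=1.3, c=-7, d=2.
ac·Var(V) = (-0.8)·(-7)·55.3 = 309.68
bd·Var(R) = 1.3·2·33.2 = 86.32
(ad+bc)·Cov[V, R] = (-10.7)·20.5 = -219.35
Cov[S, Y] = 309.68 + 86.32 + (-219.35) = 176.65.

Cov[S, Y] = 176.65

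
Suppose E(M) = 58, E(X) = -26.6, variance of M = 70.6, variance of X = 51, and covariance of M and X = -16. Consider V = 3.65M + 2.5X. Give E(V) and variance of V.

E(V) = 3.65·E(M) + 2.5·E(X) = 3.65·58 + 2.5·(-26.6) = 145.2.
variance of V = a²·variance of M + b²·variance of X + 2ab·covariance of M and X with a = 3.65, b = 2.5.
= 3.65²·70.6 + 2.5²·51 + 2·3.65·2.5·(-16)
= 940.5685 + 318.75 + (-292) = 967.3185.

E(V) = 145.2, variance of V = 967.3185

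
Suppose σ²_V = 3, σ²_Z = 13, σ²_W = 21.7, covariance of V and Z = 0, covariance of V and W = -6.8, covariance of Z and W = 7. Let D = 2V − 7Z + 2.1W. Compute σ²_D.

σ²_D = 481.777

σ²_D = a²·σ²_V + b²·σ²_Z + c²·σ²_W + 2ab·covariance of V and Z + 2ac·covariance of V and W + 2bc·covariance of Z and W, with a = 2, b = -7, c = 2.1.
= 12 + 637 + 95.697 + 0 + (-57.12) + (-205.8)
= 481.777.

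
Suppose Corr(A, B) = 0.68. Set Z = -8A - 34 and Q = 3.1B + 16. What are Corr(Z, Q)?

Corr(Z, Q) = -0.68

Linear rescalings preserve |correlation|; the slopes -8 and 3.1 have opposite signs, so the correlation flips sign: Corr(Z, Q) = −Corr(A, B) = -0.68.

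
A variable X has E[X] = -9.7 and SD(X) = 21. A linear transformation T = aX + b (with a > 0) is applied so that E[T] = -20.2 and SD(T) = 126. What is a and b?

SD(T) = a·SD(X) (a > 0), so a = 126/21 = 6.
E[T] = a·E[X] + b, so b = -20.2 − 6·(-9.7) = 38.

a = 6, b = 38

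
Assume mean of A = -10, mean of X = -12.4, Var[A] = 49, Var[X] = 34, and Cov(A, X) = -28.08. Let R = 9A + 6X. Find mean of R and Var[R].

mean of R = -164.4, Var[R] = 2160.36

mean of R = 9·mean of A + 6·mean of X = 9·(-10) + 6·(-12.4) = -164.4.
Var[R] = a²·Var[A] + b²·Var[X] + 2ab·Cov(A, X) with a = 9, b = 6.
= 9²·49 + 6²·34 + 2·9·6·(-28.08)
= 3969 + 1224 + (-3032.64) = 2160.36.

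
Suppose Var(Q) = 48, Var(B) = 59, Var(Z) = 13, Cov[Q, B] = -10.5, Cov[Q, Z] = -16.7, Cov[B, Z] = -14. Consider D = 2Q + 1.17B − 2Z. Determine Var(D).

Var(D) = a²·Var(Q) + b²·Var(B) + c²·Var(Z) + 2ab·Cov[Q, B] + 2ac·Cov[Q, Z] + 2bc·Cov[B, Z], with a = 2, b = 1.17, c = -2.
= 192 + 80.7651 + 52 + (-49.14) + 133.6 + 65.52
= 474.7451.

Var(D) = 474.7451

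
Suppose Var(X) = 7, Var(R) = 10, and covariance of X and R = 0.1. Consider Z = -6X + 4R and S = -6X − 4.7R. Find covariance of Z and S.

By bilinearity, covariance of Z and S = ac·Var(X) + bd·Var(R) + (ad+bc)·covariance of X and R, with a=-6, b=4, c=-6, d=-4.7.
ac·Var(X) = (-6)·(-6)·7 = 252
bd·Var(R) = 4·(-4.7)·10 = -188
(ad+bc)·covariance of X and R = (4.2)·0.1 = 0.42
covariance of Z and S = 252 + (-188) + 0.42 = 64.42.

covariance of Z and S = 64.42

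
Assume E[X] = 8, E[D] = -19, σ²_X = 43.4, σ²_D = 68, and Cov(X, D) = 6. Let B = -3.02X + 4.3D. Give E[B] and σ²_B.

E[B] = (-3.02)·E[X] + 4.3·E[D] = (-3.02)·8 + 4.3·(-19) = -105.86.
σ²_B = a²·σ²_X + b²·σ²_D + 2ab·Cov(X, D) with a = -3.02, b = 4.3.
= (-3.02)²·43.4 + 4.3²·68 + 2·(-3.02)·4.3·6
= 395.82536 + 1257.32 + (-155.832) = 1497.31336.

E[B] = -105.86, σ²_B = 1497.31336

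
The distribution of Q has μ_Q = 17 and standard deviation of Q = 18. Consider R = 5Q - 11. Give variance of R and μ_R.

variance of R = 8100, μ_R = 74

R = 5Q - 11 is linear with a = 5, b = -11.
variance of Q = 18² = 324.
variance of R = a²·variance of Q = 5²·324 = 8100 (the additive constant -11 does not affect variance).
μ_R = a·μ_Q + b = 5·17 + (-11) = 74.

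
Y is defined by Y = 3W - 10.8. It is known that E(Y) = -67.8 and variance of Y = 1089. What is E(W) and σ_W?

E(W) = -19, σ_W = 11

From Y = 3W - 10.8: E(Y) = a·E(W) + b, so E(W) = (E(Y) − b)/a = (-67.8 − (-10.8))/3 = -19.
σ_Y = √1089 = 33.
σ_Y = |a|·σ_W, so σ_W = 33/|3| = 11.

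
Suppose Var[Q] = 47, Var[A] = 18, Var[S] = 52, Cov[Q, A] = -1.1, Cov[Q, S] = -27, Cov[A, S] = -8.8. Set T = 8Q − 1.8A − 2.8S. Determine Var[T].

Var[T] = a²·Var[Q] + b²·Var[A] + c²·Var[S] + 2ab·Cov[Q, A] + 2ac·Cov[Q, S] + 2bc·Cov[A, S], with a = 8, b = -1.8, c = -2.8.
= 3008 + 58.32 + 407.68 + 31.68 + 1209.6 + (-88.704)
= 4626.576.

Var[T] = 4626.576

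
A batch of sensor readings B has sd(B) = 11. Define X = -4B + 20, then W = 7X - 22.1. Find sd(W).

sd(X) = |-4|·11 = 44.
sd(W) = |7|·44 = 308.

sd(W) = 308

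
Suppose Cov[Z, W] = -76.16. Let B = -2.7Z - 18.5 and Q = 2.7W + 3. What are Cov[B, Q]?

Cov[B, Q] = 555.2064

Cov[B, Q] = a·c·Cov[Z, W] = (-2.7)·2.7·(-76.16) = 555.2064. Additive constants drop out.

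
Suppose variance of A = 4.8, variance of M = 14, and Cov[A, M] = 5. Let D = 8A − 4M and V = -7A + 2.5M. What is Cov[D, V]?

Cov[D, V] = -168.8

By bilinearity, Cov[D, V] = ac·variance of A + bd·variance of M + (ad+bc)·Cov[A, M], with a=8, b=-4, c=-7, d=2.5.
ac·variance of A = 8·(-7)·4.8 = -268.8
bd·variance of M = (-4)·2.5·14 = -140
(ad+bc)·Cov[A, M] = (48)·5 = 240
Cov[D, V] = -268.8 + (-140) + 240 = -168.8.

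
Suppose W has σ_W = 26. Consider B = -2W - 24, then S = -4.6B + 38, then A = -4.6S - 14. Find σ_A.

σ_B = |-2|·26 = 52.
σ_S = |-4.6|·52 = 239.2.
σ_A = |-4.6|·239.2 = 1100.32.

σ_A = 1100.32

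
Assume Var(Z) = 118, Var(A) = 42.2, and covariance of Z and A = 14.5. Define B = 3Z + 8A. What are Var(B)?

Var(B) = 4458.8

Var(B) = a²·Var(Z) + b²·Var(A) + 2ab·covariance of Z and A with a = 3, b = 8.
= 3²·118 + 8²·42.2 + 2·3·8·14.5
= 1062 + 2700.8 + 696 = 4458.8.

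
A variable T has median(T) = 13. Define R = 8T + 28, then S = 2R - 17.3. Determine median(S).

median(R) = 8·13 + 28 = 132.
median(S) = 2·132 + (-17.3) = 246.7.

median(S) = 246.7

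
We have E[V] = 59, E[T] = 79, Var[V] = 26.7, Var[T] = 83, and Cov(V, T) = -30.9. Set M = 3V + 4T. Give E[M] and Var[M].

E[M] = 493, Var[M] = 826.7

E[M] = 3·E[V] + 4·E[T] = 3·59 + 4·79 = 493.
Var[M] = a²·Var[V] + b²·Var[T] + 2ab·Cov(V, T) with a = 3, b = 4.
= 3²·26.7 + 4²·83 + 2·3·4·(-30.9)
= 240.3 + 1328 + (-741.6) = 826.7.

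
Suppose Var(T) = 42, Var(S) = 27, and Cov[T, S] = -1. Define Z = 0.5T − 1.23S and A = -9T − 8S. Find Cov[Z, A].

By bilinearity, Cov[Z, A] = ac·Var(T) + bd·Var(S) + (ad+bc)·Cov[T, S], with a=0.5, b=-1.23, c=-9, d=-8.
ac·Var(T) = 0.5·(-9)·42 = -189
bd·Var(S) = (-1.23)·(-8)·27 = 265.68
(ad+bc)·Cov[T, S] = (7.07)·(-1) = -7.07
Cov[Z, A] = -189 + 265.68 + (-7.07) = 69.61.

Cov[Z, A] = 69.61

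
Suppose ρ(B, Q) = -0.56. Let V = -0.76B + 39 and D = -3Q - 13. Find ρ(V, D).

Linear rescalings preserve correlation up to sign; here the slopes -0.76 and -3 have the same sign, so ρ(V, D) = ρ(B, Q) = -0.56.

ρ(V, D) = -0.56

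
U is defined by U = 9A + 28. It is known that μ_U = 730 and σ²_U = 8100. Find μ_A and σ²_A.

μ_A = 78, σ²_A = 100

From U = 9A + 28: μ_U = a·μ_A + b, so μ_A = (μ_U − b)/a = (730 − 28)/9 = 78.
σ²_U = a²·σ²_A, so σ²_A = 8100/9² = 100.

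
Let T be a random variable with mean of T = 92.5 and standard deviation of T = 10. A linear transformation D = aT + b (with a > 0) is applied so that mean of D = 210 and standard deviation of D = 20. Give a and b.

standard deviation of D = a·standard deviation of T (a > 0), so a = 20/10 = 2.
mean of D = a·mean of T + b, so b = 210 − 2·92.5 = 25.

a = 2, b = 25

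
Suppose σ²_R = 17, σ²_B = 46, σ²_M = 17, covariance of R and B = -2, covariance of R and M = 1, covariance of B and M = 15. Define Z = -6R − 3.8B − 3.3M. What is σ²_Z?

σ²_Z = 1785.97

σ²_Z = a²·σ²_R + b²·σ²_B + c²·σ²_M + 2ab·covariance of R and B + 2ac·covariance of R and M + 2bc·covariance of B and M, with a = -6, b = -3.8, c = -3.3.
= 612 + 664.24 + 185.13 + (-91.2) + 39.6 + 376.2
= 1785.97.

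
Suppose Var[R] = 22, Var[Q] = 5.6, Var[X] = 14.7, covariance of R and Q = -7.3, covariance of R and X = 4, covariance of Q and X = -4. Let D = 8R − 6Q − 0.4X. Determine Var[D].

Var[D] = 2267.952

Var[D] = a²·Var[R] + b²·Var[Q] + c²·Var[X] + 2ab·covariance of R and Q + 2ac·covariance of R and X + 2bc·covariance of Q and X, with a = 8, b = -6, c = -0.4.
= 1408 + 201.6 + 2.352 + 700.8 + (-25.6) + (-19.2)
= 2267.952.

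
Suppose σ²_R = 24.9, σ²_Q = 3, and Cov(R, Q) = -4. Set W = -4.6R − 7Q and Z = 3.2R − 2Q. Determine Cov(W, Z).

By bilinearity, Cov(W, Z) = ac·σ²_R + bd·σ²_Q + (ad+bc)·Cov(R, Q), with a=-4.6, b=-7, c=3.2, d=-2.
ac·σ²_R = (-4.6)·3.2·24.9 = -366.528
bd·σ²_Q = (-7)·(-2)·3 = 42
(ad+bc)·Cov(R, Q) = (-13.2)·(-4) = 52.8
Cov(W, Z) = -366.528 + 42 + 52.8 = -271.728.

Cov(W, Z) = -271.728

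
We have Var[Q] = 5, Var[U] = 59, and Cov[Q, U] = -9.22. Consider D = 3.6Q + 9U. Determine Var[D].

Var[D] = 4246.344

Var[D] = a²·Var[Q] + b²·Var[U] + 2ab·Cov[Q, U] with a = 3.6, b = 9.
= 3.6²·5 + 9²·59 + 2·3.6·9·(-9.22)
= 64.8 + 4779 + (-597.456) = 4246.344.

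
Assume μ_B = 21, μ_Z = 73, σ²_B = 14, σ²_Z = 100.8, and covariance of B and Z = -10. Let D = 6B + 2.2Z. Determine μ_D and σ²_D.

μ_D = 6·μ_B + 2.2·μ_Z = 6·21 + 2.2·73 = 286.6.
σ²_D = a²·σ²_B + b²·σ²_Z + 2ab·covariance of B and Z with a = 6, b = 2.2.
= 6²·14 + 2.2²·100.8 + 2·6·2.2·(-10)
= 504 + 487.872 + (-264) = 727.872.

μ_D = 286.6, σ²_D = 727.872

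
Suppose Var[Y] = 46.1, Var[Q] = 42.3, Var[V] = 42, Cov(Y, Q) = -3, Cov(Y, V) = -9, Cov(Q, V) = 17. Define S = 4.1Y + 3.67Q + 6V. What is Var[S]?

Var[S] = a²·Var[Y] + b²·Var[Q] + c²·Var[V] + 2ab·Cov(Y, Q) + 2ac·Cov(Y, V) + 2bc·Cov(Q, V), with a = 4.1, b = 3.67, c = 6.
= 774.941 + 569.73447 + 1512 + (-90.282) + (-442.8) + 748.68
= 3072.27347.

Var[S] = 3072.27347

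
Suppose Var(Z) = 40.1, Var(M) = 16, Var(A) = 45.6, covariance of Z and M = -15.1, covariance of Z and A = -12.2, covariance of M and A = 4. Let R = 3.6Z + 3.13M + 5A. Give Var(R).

Var(R) = 1162.1528

Var(R) = a²·Var(Z) + b²·Var(M) + c²·Var(A) + 2ab·covariance of Z and M + 2ac·covariance of Z and A + 2bc·covariance of M and A, with a = 3.6, b = 3.13, c = 5.
= 519.696 + 156.7504 + 1140 + (-340.2936) + (-439.2) + 125.2
= 1162.1528.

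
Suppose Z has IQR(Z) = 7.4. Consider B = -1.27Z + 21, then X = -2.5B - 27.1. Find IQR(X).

IQR(B) = |-1.27|·7.4 = 9.398.
IQR(X) = |-2.5|·9.398 = 23.495.

IQR(X) = 23.495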